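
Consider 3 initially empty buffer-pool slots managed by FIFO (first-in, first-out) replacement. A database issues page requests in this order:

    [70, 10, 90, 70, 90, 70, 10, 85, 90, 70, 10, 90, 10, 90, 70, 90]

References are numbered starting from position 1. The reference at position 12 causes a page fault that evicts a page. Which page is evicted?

pos 1: 70 -> miss, frames (70)
pos 2: 10 -> miss, frames (70 10)
pos 3: 90 -> miss, frames (70 10 90)
pos 4: 70 -> hit
pos 5: 90 -> hit
pos 6: 70 -> hit
pos 7: 10 -> hit
pos 8: 85 -> miss, evict 70, frames (10 90 85)
pos 9: 90 -> hit
pos 10: 70 -> miss, evict 10, frames (90 85 70)
pos 11: 10 -> miss, evict 90, frames (85 70 10)
pos 12: 90 -> miss, evict 85, frames (70 10 90)
At position 12, page 85 is evicted.

85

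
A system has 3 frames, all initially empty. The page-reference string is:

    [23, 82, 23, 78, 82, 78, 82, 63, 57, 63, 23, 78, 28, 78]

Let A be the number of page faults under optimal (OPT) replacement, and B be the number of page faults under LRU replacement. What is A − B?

Under OPT: F F . F . . . F F . . F F . → 7 faults.
Under LRU: F F . F . . . F F . F F F . → 8 faults.
A − B = 7 − 8 = -1.

-1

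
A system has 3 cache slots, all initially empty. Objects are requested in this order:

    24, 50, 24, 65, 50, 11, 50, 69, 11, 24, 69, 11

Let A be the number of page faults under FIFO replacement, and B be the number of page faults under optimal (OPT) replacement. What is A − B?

Under FIFO: F F . F . F . F . F . . → 6 faults.
Under OPT: F F . F . F . F . . . . → 5 faults.
A − B = 6 − 5 = 1.

1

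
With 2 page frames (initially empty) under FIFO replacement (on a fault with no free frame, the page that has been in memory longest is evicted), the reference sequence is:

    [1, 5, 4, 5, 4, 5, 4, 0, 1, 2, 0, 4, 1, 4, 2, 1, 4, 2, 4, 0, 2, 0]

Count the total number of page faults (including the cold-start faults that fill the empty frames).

13

1 -> fault, frames [1]
5 -> fault, frames [1, 5]
4 -> fault, evict 1, frames [5, 4]
5 -> hit
4 -> hit
5 -> hit
4 -> hit
0 -> fault, evict 5, frames [4, 0]
1 -> fault, evict 4, frames [0, 1]
2 -> fault, evict 0, frames [1, 2]
0 -> fault, evict 1, frames [2, 0]
4 -> fault, evict 2, frames [0, 4]
1 -> fault, evict 0, frames [4, 1]
4 -> hit
2 -> fault, evict 4, frames [1, 2]
1 -> hit
4 -> fault, evict 1, frames [2, 4]
2 -> hit
4 -> hit
0 -> fault, evict 2, frames [4, 0]
2 -> fault, evict 4, frames [0, 2]
0 -> hit
Page faults: 13.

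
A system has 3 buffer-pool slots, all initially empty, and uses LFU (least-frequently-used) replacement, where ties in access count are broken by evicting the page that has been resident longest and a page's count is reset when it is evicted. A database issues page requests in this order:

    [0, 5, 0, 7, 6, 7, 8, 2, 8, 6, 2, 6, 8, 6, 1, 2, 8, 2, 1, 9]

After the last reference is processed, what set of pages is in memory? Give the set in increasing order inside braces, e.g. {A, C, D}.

{0, 7, 9}

0 -> miss, frames [0]
5 -> miss, frames [0, 5]
0 -> hit
7 -> miss, frames [0, 5, 7]
6 -> miss, evict 5, frames [0, 7, 6]
7 -> hit
8 -> miss, evict 6, frames [0, 7, 8]
2 -> miss, evict 8, frames [0, 7, 2]
8 -> miss, evict 2, frames [0, 7, 8]
6 -> miss, evict 8, frames [0, 7, 6]
2 -> miss, evict 6, frames [0, 7, 2]
6 -> miss, evict 2, frames [0, 7, 6]
8 -> miss, evict 6, frames [0, 7, 8]
6 -> miss, evict 8, frames [0, 7, 6]
1 -> miss, evict 6, frames [0, 7, 1]
2 -> miss, evict 1, frames [0, 7, 2]
8 -> miss, evict 2, frames [0, 7, 8]
2 -> miss, evict 8, frames [0, 7, 2]
1 -> miss, evict 2, frames [0, 7, 1]
9 -> miss, evict 1, frames [0, 7, 9]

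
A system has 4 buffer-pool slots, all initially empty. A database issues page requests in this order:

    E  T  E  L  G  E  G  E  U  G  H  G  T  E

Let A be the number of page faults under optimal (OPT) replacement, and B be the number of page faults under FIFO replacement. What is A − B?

Under OPT: F F . F F . . . F . F . . . → 6 faults.
Under FIFO: F F . F F . . . F . F . F F → 8 faults.
A − B = 6 − 8 = -2.

-2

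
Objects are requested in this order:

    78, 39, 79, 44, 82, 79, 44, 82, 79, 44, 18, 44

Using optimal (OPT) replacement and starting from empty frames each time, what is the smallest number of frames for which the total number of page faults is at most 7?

3

f=1: 12 faults
f=2: 8 faults
f=3: 6 faults
f=4: 6 faults
f=5: 6 faults
f=6: 6 faults
Smallest f with faults ≤ 7 is 3.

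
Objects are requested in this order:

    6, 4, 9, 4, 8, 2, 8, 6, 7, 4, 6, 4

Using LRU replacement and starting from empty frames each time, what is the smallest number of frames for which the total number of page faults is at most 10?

2

f=1: 12 faults
f=2: 9 faults
f=3: 8 faults
f=4: 8 faults
f=5: 6 faults
f=6: 6 faults
Smallest f with faults ≤ 10 is 2.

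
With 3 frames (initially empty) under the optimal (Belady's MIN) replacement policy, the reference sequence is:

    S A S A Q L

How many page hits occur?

2

S → miss, frames [S]
A → miss, frames [S, A]
S → hit
A → hit
Q → miss, frames [S, A, Q]
L → miss, evict Q, frames [S, A, L]
Hits: 2.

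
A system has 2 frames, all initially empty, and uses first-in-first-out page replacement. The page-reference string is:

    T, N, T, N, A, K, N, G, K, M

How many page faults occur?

8

T: miss, frames [T]
N: miss, frames [T, N]
T: hit
N: hit
A: miss, evict T, frames [N, A]
K: miss, evict N, frames [A, K]
N: miss, evict A, frames [K, N]
G: miss, evict K, frames [N, G]
K: miss, evict N, frames [G, K]
M: miss, evict G, frames [K, M]
Page faults: 8.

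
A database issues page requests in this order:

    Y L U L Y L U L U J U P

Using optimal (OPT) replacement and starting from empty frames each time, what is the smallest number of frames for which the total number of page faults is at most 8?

2

f=1: 12 faults
f=2: 7 faults
f=3: 5 faults
f=4: 5 faults
f=5: 5 faults
Smallest f with faults ≤ 8 is 2.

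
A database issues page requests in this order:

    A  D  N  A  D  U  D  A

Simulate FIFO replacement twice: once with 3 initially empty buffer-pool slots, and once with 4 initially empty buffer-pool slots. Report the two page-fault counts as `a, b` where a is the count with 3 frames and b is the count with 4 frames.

3 frames: F F F . . F . F → 5 faults.
4 frames: F F F . . F . . → 4 faults.
4 < 5: adding a frame reduced faults, as is typical.

5, 4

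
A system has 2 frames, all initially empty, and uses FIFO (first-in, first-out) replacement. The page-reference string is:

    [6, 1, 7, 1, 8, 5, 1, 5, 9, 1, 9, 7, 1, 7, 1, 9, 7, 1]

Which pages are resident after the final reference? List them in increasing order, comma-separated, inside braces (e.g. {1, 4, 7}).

6: miss, frames [6]
1: miss, frames [6, 1]
7: miss, evict 6, frames [1, 7]
1: hit
8: miss, evict 1, frames [7, 8]
5: miss, evict 7, frames [8, 5]
1: miss, evict 8, frames [5, 1]
5: hit
9: miss, evict 5, frames [1, 9]
1: hit
9: hit
7: miss, evict 1, frames [9, 7]
1: miss, evict 9, frames [7, 1]
7: hit
1: hit
9: miss, evict 7, frames [1, 9]
7: miss, evict 1, frames [9, 7]
1: miss, evict 9, frames [7, 1]

{1, 7}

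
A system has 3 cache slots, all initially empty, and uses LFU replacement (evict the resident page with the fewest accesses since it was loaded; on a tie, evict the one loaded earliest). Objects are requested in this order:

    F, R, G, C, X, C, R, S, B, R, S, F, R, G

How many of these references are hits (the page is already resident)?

1

F -> miss, frames {F}
R -> miss, frames {F,R}
G -> miss, frames {F,R,G}
C -> miss, evict F, frames {R,G,C}
X -> miss, evict R, frames {G,C,X}
C -> hit
R -> miss, evict G, frames {C,X,R}
S -> miss, evict X, frames {C,R,S}
B -> miss, evict R, frames {C,S,B}
R -> miss, evict S, frames {C,B,R}
S -> miss, evict B, frames {C,R,S}
F -> miss, evict R, frames {C,S,F}
R -> miss, evict S, frames {C,F,R}
G -> miss, evict F, frames {C,R,G}
Hits: 1.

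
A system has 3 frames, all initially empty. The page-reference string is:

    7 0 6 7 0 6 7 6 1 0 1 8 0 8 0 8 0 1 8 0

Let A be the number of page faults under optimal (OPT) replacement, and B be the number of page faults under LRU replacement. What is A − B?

-1

Under OPT: F F F . . . . . F . . F . . . . . . . . → 5 faults.
Under LRU: F F F . . . . . F F . F . . . . . . . . → 6 faults.
A − B = 5 − 6 = -1.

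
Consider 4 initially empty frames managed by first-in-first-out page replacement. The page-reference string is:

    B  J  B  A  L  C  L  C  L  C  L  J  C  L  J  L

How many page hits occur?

11

B: miss, frames [B]
J: miss, frames [B, J]
B: hit
A: miss, frames [B, J, A]
L: miss, frames [B, J, A, L]
C: miss, evict B, frames [J, A, L, C]
L: hit
C: hit
L: hit
C: hit
L: hit
J: hit
C: hit
L: hit
J: hit
L: hit
Hits: 11.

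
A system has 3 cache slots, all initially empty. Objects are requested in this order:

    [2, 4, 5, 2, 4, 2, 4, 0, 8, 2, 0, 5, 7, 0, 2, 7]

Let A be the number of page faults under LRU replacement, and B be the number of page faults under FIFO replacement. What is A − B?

-1

Under LRU: F F F . . . . F F F . F F . F . → 9 faults.
Under FIFO: F F F . . . . F F F . F F F F . → 10 faults.
A − B = 9 − 10 = -1.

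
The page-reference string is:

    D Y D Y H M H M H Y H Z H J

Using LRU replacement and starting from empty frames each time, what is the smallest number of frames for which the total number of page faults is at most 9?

2

f=1: 14 faults
f=2: 7 faults
f=3: 6 faults
f=4: 6 faults
f=5: 6 faults
f=6: 6 faults
Smallest f with faults ≤ 9 is 2.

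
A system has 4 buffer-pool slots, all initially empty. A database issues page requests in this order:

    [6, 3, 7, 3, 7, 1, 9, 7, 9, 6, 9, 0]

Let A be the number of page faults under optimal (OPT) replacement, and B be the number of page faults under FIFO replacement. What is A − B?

-1

Under OPT: F F F . . F F . . . . F → 6 faults.
Under FIFO: F F F . . F F . . F . F → 7 faults.
A − B = 6 − 7 = -1.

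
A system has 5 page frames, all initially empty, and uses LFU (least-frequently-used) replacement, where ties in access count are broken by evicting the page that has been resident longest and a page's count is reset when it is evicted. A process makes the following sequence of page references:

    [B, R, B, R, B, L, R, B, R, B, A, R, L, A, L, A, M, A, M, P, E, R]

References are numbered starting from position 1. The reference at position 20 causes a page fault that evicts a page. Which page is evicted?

M

pos 1: B → miss, frames [B]
pos 2: R → miss, frames [B, R]
pos 3: B → hit
pos 4: R → hit
pos 5: B → hit
pos 6: L → miss, frames [B, R, L]
pos 7: R → hit
pos 8: B → hit
pos 9: R → hit
pos 10: B → hit
pos 11: A → miss, frames [B, R, L, A]
pos 12: R → hit
pos 13: L → hit
pos 14: A → hit
pos 15: L → hit
pos 16: A → hit
pos 17: M → miss, frames [B, R, L, A, M]
pos 18: A → hit
pos 19: M → hit
pos 20: P → miss, evict M, frames [B, R, L, A, P]
At position 20, page M is evicted.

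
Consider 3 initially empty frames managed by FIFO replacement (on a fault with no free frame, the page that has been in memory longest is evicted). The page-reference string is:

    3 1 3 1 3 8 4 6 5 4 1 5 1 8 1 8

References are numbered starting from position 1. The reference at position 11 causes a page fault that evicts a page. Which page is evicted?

4

pos 1: 3 → fault, frames {3}
pos 2: 1 → fault, frames {3,1}
pos 3: 3 → hit
pos 4: 1 → hit
pos 5: 3 → hit
pos 6: 8 → fault, frames {3,1,8}
pos 7: 4 → fault, evict 3, frames {1,8,4}
pos 8: 6 → fault, evict 1, frames {8,4,6}
pos 9: 5 → fault, evict 8, frames {4,6,5}
pos 10: 4 → hit
pos 11: 1 → fault, evict 4, frames {6,5,1}
At position 11, page 4 is evicted.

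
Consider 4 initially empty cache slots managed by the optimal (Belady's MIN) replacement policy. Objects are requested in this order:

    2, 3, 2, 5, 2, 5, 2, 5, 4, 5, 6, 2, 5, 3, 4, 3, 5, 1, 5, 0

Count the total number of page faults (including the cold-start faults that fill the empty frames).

2: fault, frames [2]
3: fault, frames [2, 3]
2: hit
5: fault, frames [2, 3, 5]
2: hit
5: hit
2: hit
5: hit
4: fault, frames [2, 3, 5, 4]
5: hit
6: fault, evict 4, frames [2, 3, 5, 6]
2: hit
5: hit
3: hit
4: fault, evict 6, frames [2, 3, 5, 4]
3: hit
5: hit
1: fault, evict 4, frames [2, 3, 5, 1]
5: hit
0: fault, evict 1, frames [2, 3, 5, 0]
Page faults: 8.

8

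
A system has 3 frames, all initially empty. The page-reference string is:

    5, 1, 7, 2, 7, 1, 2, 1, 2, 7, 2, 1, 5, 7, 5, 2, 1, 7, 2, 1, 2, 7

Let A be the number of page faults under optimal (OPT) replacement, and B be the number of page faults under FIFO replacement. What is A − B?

Under OPT: F F F F . . . . . . . . F . . . F . . . . . → 6 faults.
Under FIFO: F F F F . . . . . . . . F . . . F F F . . . → 8 faults.
A − B = 6 − 8 = -2.

-2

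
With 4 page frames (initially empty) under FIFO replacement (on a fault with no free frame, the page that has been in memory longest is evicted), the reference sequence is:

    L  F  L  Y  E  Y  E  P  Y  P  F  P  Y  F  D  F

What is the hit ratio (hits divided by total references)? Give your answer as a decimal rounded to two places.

L: fault, frames [L]
F: fault, frames [L, F]
L: hit
Y: fault, frames [L, F, Y]
E: fault, frames [L, F, Y, E]
Y: hit
E: hit
P: fault, evict L, frames [F, Y, E, P]
Y: hit
P: hit
F: hit
P: hit
Y: hit
F: hit
D: fault, evict F, frames [Y, E, P, D]
F: fault, evict Y, frames [E, P, D, F]
Hits: 9 of 16 references → 9/16 = 0.5625.

0.56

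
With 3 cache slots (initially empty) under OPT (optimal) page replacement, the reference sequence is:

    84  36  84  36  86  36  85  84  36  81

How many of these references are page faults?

84 → fault, frames (84)
36 → fault, frames (84 36)
84 → hit
36 → hit
86 → fault, frames (84 36 86)
36 → hit
85 → fault, evict 86, frames (84 36 85)
84 → hit
36 → hit
81 → fault, evict 85, frames (84 36 81)
Page faults: 5.

5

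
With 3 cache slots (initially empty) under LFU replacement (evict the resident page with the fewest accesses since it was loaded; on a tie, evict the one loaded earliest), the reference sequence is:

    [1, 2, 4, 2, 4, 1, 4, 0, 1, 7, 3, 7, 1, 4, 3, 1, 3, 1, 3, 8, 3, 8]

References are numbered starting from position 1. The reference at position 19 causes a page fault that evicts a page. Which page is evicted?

1

pos 1: 1 → fault, frames {1}
pos 2: 2 → fault, frames {1,2}
pos 3: 4 → fault, frames {1,2,4}
pos 4: 2 → hit
pos 5: 4 → hit
pos 6: 1 → hit
pos 7: 4 → hit
pos 8: 0 → fault, evict 1, frames {2,4,0}
pos 9: 1 → fault, evict 0, frames {2,4,1}
pos 10: 7 → fault, evict 1, frames {2,4,7}
pos 11: 3 → fault, evict 7, frames {2,4,3}
pos 12: 7 → fault, evict 3, frames {2,4,7}
pos 13: 1 → fault, evict 7, frames {2,4,1}
pos 14: 4 → hit
pos 15: 3 → fault, evict 1, frames {2,4,3}
pos 16: 1 → fault, evict 3, frames {2,4,1}
pos 17: 3 → fault, evict 1, frames {2,4,3}
pos 18: 1 → fault, evict 3, frames {2,4,1}
pos 19: 3 → fault, evict 1, frames {2,4,3}
At position 19, page 1 is evicted.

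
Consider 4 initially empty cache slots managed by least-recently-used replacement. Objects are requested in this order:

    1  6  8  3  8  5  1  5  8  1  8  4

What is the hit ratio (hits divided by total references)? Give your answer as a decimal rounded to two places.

1 → fault, frames {1}
6 → fault, frames {1,6}
8 → fault, frames {1,6,8}
3 → fault, frames {1,6,8,3}
8 → hit
5 → fault, evict 1, frames {6,3,8,5}
1 → fault, evict 6, frames {3,8,5,1}
5 → hit
8 → hit
1 → hit
8 → hit
4 → fault, evict 3, frames {5,1,8,4}
Hits: 5 of 12 references → 5/12 = 0.4167.

0.42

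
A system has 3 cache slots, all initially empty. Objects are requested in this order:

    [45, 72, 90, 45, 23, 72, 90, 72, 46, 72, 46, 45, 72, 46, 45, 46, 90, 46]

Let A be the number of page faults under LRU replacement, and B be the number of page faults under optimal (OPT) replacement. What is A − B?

2

Under LRU: F F F . F F F . F . . F . . . . F . → 9 faults.
Under OPT: F F F . F . . . F . . F . . . . F . → 7 faults.
A − B = 9 − 7 = 2.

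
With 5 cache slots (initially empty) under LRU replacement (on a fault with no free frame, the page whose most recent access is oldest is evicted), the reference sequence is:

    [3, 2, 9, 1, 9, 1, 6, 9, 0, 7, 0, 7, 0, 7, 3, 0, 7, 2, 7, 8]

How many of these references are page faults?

3 → fault, frames [3]
2 → fault, frames [3, 2]
9 → fault, frames [3, 2, 9]
1 → fault, frames [3, 2, 9, 1]
9 → hit
1 → hit
6 → fault, frames [3, 2, 9, 1, 6]
9 → hit
0 → fault, evict 3, frames [2, 1, 6, 9, 0]
7 → fault, evict 2, frames [1, 6, 9, 0, 7]
0 → hit
7 → hit
0 → hit
7 → hit
3 → fault, evict 1, frames [6, 9, 0, 7, 3]
0 → hit
7 → hit
2 → fault, evict 6, frames [9, 3, 0, 7, 2]
7 → hit
8 → fault, evict 9, frames [3, 0, 2, 7, 8]
Page faults: 10.

10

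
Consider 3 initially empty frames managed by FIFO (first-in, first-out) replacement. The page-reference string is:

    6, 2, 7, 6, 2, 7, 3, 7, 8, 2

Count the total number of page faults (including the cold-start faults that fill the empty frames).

6

6: miss, frames [6]
2: miss, frames [6, 2]
7: miss, frames [6, 2, 7]
6: hit
2: hit
7: hit
3: miss, evict 6, frames [2, 7, 3]
7: hit
8: miss, evict 2, frames [7, 3, 8]
2: miss, evict 7, frames [3, 8, 2]
Page faults: 6.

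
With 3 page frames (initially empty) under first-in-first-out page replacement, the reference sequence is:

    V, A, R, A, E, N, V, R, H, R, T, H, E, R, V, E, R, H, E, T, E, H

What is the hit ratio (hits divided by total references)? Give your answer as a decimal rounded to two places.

V: fault, frames (V)
A: fault, frames (V A)
R: fault, frames (V A R)
A: hit
E: fault, evict V, frames (A R E)
N: fault, evict A, frames (R E N)
V: fault, evict R, frames (E N V)
R: fault, evict E, frames (N V R)
H: fault, evict N, frames (V R H)
R: hit
T: fault, evict V, frames (R H T)
H: hit
E: fault, evict R, frames (H T E)
R: fault, evict H, frames (T E R)
V: fault, evict T, frames (E R V)
E: hit
R: hit
H: fault, evict E, frames (R V H)
E: fault, evict R, frames (V H E)
T: fault, evict V, frames (H E T)
E: hit
H: hit
Hits: 7 of 22 references → 7/22 = 0.3182.

0.32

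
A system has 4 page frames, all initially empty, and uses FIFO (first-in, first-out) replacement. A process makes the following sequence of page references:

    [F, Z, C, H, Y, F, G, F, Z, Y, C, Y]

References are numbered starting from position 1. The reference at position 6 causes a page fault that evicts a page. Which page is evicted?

Z

pos 1: F → miss, frames {F}
pos 2: Z → miss, frames {F,Z}
pos 3: C → miss, frames {F,Z,C}
pos 4: H → miss, frames {F,Z,C,H}
pos 5: Y → miss, evict F, frames {Z,C,H,Y}
pos 6: F → miss, evict Z, frames {C,H,Y,F}
At position 6, page Z is evicted.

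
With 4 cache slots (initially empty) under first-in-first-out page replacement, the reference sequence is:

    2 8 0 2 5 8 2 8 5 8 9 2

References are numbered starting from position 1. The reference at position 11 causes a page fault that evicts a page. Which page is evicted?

2

pos 1: 2 → miss, frames [2]
pos 2: 8 → miss, frames [2, 8]
pos 3: 0 → miss, frames [2, 8, 0]
pos 4: 2 → hit
pos 5: 5 → miss, frames [2, 8, 0, 5]
pos 6: 8 → hit
pos 7: 2 → hit
pos 8: 8 → hit
pos 9: 5 → hit
pos 10: 8 → hit
pos 11: 9 → miss, evict 2, frames [8, 0, 5, 9]
At position 11, page 2 is evicted.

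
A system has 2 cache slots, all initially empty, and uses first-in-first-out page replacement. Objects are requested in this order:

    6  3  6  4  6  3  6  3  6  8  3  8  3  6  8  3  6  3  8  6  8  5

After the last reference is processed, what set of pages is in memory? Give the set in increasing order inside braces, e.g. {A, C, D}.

{5, 6}

6: fault, frames {6}
3: fault, frames {6,3}
6: hit
4: fault, evict 6, frames {3,4}
6: fault, evict 3, frames {4,6}
3: fault, evict 4, frames {6,3}
6: hit
3: hit
6: hit
8: fault, evict 6, frames {3,8}
3: hit
8: hit
3: hit
6: fault, evict 3, frames {8,6}
8: hit
3: fault, evict 8, frames {6,3}
6: hit
3: hit
8: fault, evict 6, frames {3,8}
6: fault, evict 3, frames {8,6}
8: hit
5: fault, evict 8, frames {6,5}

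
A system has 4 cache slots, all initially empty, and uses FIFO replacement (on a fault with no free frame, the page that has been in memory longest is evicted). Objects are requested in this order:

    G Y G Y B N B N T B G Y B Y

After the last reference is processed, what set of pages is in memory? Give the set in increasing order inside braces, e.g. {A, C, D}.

{B, G, T, Y}

G → fault, frames {G}
Y → fault, frames {G,Y}
G → hit
Y → hit
B → fault, frames {G,Y,B}
N → fault, frames {G,Y,B,N}
B → hit
N → hit
T → fault, evict G, frames {Y,B,N,T}
B → hit
G → fault, evict Y, frames {B,N,T,G}
Y → fault, evict B, frames {N,T,G,Y}
B → fault, evict N, frames {T,G,Y,B}
Y → hit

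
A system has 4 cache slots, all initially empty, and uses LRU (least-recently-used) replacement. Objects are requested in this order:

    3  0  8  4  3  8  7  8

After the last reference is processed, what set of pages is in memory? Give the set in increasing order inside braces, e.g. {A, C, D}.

3 → fault, frames [3]
0 → fault, frames [3, 0]
8 → fault, frames [3, 0, 8]
4 → fault, frames [3, 0, 8, 4]
3 → hit
8 → hit
7 → fault, evict 0, frames [4, 3, 8, 7]
8 → hit

{3, 4, 7, 8}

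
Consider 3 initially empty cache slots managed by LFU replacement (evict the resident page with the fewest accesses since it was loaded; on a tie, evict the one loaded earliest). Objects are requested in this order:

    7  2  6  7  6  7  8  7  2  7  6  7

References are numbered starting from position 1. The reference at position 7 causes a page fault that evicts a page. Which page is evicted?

2

pos 1: 7 → fault, frames {7}
pos 2: 2 → fault, frames {7,2}
pos 3: 6 → fault, frames {7,2,6}
pos 4: 7 → hit
pos 5: 6 → hit
pos 6: 7 → hit
pos 7: 8 → fault, evict 2, frames {7,6,8}
At position 7, page 2 is evicted.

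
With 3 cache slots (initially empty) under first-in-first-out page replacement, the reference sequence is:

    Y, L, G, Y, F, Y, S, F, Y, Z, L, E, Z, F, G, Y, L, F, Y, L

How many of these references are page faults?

Y -> fault, frames [Y]
L -> fault, frames [Y, L]
G -> fault, frames [Y, L, G]
Y -> hit
F -> fault, evict Y, frames [L, G, F]
Y -> fault, evict L, frames [G, F, Y]
S -> fault, evict G, frames [F, Y, S]
F -> hit
Y -> hit
Z -> fault, evict F, frames [Y, S, Z]
L -> fault, evict Y, frames [S, Z, L]
E -> fault, evict S, frames [Z, L, E]
Z -> hit
F -> fault, evict Z, frames [L, E, F]
G -> fault, evict L, frames [E, F, G]
Y -> fault, evict E, frames [F, G, Y]
L -> fault, evict F, frames [G, Y, L]
F -> fault, evict G, frames [Y, L, F]
Y -> hit
L -> hit
Page faults: 14.

14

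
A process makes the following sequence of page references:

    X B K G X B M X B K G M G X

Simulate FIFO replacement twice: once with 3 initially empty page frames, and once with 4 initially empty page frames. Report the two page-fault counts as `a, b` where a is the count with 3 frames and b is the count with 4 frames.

3 frames: F F F F F F F . . F F . . F → 10 faults.
4 frames: F F F F . . F F F F F F . F → 11 faults.
11 > 10: adding a frame increased faults — Belady's anomaly.

10, 11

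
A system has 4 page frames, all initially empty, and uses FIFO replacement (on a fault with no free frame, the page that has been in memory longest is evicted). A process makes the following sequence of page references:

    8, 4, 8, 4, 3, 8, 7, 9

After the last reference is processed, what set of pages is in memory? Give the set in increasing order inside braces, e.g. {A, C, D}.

8 -> miss, frames [8]
4 -> miss, frames [8, 4]
8 -> hit
4 -> hit
3 -> miss, frames [8, 4, 3]
8 -> hit
7 -> miss, frames [8, 4, 3, 7]
9 -> miss, evict 8, frames [4, 3, 7, 9]

{3, 4, 7, 9}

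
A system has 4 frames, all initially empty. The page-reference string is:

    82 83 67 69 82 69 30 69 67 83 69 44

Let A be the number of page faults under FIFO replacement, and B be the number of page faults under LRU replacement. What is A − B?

Under FIFO: F F F F . . F . . . . F → 6 faults.
Under LRU: F F F F . . F . . F . F → 7 faults.
A − B = 6 − 7 = -1.

-1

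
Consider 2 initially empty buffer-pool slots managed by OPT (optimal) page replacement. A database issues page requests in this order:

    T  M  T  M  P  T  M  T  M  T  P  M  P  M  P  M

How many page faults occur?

5

T: fault, frames [T]
M: fault, frames [T, M]
T: hit
M: hit
P: fault, evict M, frames [T, P]
T: hit
M: fault, evict P, frames [T, M]
T: hit
M: hit
T: hit
P: fault, evict T, frames [M, P]
M: hit
P: hit
M: hit
P: hit
M: hit
Page faults: 5.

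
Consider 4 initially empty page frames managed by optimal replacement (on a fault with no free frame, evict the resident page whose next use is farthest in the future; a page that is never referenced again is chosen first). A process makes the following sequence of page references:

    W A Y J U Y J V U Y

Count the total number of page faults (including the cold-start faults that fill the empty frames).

6

W: fault, frames {W}
A: fault, frames {W,A}
Y: fault, frames {W,A,Y}
J: fault, frames {W,A,Y,J}
U: fault, evict A, frames {W,Y,J,U}
Y: hit
J: hit
V: fault, evict J, frames {W,Y,U,V}
U: hit
Y: hit
Page faults: 6.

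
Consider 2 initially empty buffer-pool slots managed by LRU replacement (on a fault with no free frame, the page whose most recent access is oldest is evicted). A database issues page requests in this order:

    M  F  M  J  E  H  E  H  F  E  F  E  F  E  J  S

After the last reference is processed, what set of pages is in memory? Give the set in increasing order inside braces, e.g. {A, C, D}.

M: fault, frames {M}
F: fault, frames {M,F}
M: hit
J: fault, evict F, frames {M,J}
E: fault, evict M, frames {J,E}
H: fault, evict J, frames {E,H}
E: hit
H: hit
F: fault, evict E, frames {H,F}
E: fault, evict H, frames {F,E}
F: hit
E: hit
F: hit
E: hit
J: fault, evict F, frames {E,J}
S: fault, evict E, frames {J,S}

{J, S}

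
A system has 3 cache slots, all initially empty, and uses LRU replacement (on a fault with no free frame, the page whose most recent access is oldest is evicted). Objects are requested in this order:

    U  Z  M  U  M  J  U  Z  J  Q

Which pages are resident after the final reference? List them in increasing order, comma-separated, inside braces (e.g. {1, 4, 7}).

U: miss, frames (U)
Z: miss, frames (U Z)
M: miss, frames (U Z M)
U: hit
M: hit
J: miss, evict Z, frames (U M J)
U: hit
Z: miss, evict M, frames (J U Z)
J: hit
Q: miss, evict U, frames (Z J Q)

{J, Q, Z}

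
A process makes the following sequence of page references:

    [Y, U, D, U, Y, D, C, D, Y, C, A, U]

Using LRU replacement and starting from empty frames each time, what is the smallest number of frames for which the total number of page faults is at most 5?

5

f=1: 12 faults
f=2: 10 faults
f=3: 6 faults
f=4: 6 faults
f=5: 5 faults
Smallest f with faults ≤ 5 is 5.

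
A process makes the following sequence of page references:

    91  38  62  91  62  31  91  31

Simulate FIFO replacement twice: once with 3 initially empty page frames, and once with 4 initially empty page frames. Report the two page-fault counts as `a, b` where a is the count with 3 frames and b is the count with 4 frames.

3 frames: F F F . . F F . → 5 faults.
4 frames: F F F . . F . . → 4 faults.
4 < 5: adding a frame reduced faults, as is typical.

5, 4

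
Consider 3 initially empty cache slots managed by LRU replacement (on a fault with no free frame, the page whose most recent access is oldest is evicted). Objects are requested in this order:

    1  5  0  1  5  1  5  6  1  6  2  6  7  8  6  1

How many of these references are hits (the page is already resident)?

1 -> miss, frames (1)
5 -> miss, frames (1 5)
0 -> miss, frames (1 5 0)
1 -> hit
5 -> hit
1 -> hit
5 -> hit
6 -> miss, evict 0, frames (1 5 6)
1 -> hit
6 -> hit
2 -> miss, evict 5, frames (1 6 2)
6 -> hit
7 -> miss, evict 1, frames (2 6 7)
8 -> miss, evict 2, frames (6 7 8)
6 -> hit
1 -> miss, evict 7, frames (8 6 1)
Hits: 8.

8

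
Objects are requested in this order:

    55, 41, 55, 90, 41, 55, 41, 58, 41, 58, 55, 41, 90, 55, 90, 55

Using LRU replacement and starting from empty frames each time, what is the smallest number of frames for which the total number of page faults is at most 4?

f=1: 16 faults
f=2: 10 faults
f=3: 5 faults
f=4: 4 faults
Smallest f with faults ≤ 4 is 4.

4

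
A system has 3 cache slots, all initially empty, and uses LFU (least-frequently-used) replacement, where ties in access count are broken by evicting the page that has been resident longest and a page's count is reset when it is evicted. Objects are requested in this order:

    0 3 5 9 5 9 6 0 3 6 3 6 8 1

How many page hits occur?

0: miss, frames {0}
3: miss, frames {0,3}
5: miss, frames {0,3,5}
9: miss, evict 0, frames {3,5,9}
5: hit
9: hit
6: miss, evict 3, frames {5,9,6}
0: miss, evict 6, frames {5,9,0}
3: miss, evict 0, frames {5,9,3}
6: miss, evict 3, frames {5,9,6}
3: miss, evict 6, frames {5,9,3}
6: miss, evict 3, frames {5,9,6}
8: miss, evict 6, frames {5,9,8}
1: miss, evict 8, frames {5,9,1}
Hits: 2.

2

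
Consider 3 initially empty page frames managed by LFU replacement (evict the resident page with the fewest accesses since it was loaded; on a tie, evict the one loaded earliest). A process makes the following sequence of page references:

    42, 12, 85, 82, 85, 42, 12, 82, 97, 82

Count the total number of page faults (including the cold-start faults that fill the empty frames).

42 -> fault, frames {42}
12 -> fault, frames {42,12}
85 -> fault, frames {42,12,85}
82 -> fault, evict 42, frames {12,85,82}
85 -> hit
42 -> fault, evict 12, frames {85,82,42}
12 -> fault, evict 82, frames {85,42,12}
82 -> fault, evict 42, frames {85,12,82}
97 -> fault, evict 12, frames {85,82,97}
82 -> hit
Page faults: 8.

8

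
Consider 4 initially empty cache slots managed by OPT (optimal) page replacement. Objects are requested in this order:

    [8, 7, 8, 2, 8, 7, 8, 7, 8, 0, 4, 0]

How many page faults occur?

5

8 -> miss, frames (8)
7 -> miss, frames (8 7)
8 -> hit
2 -> miss, frames (8 7 2)
8 -> hit
7 -> hit
8 -> hit
7 -> hit
8 -> hit
0 -> miss, frames (8 7 2 0)
4 -> miss, evict 2, frames (8 7 0 4)
0 -> hit
Page faults: 5.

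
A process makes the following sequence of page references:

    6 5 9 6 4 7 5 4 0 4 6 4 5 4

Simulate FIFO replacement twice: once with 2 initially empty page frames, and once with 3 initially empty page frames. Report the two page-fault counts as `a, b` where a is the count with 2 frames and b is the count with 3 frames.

12, 10

2 frames: F F F F F F F F F . F F F . → 12 faults.
3 frames: F F F . F F F . F F F . F . → 10 faults.
10 < 12: adding a frame reduced faults, as is typical.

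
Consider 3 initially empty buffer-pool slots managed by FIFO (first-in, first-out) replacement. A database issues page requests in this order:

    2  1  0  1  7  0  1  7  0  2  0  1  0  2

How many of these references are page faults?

7

2 -> miss, frames {2}
1 -> miss, frames {2,1}
0 -> miss, frames {2,1,0}
1 -> hit
7 -> miss, evict 2, frames {1,0,7}
0 -> hit
1 -> hit
7 -> hit
0 -> hit
2 -> miss, evict 1, frames {0,7,2}
0 -> hit
1 -> miss, evict 0, frames {7,2,1}
0 -> miss, evict 7, frames {2,1,0}
2 -> hit
Page faults: 7.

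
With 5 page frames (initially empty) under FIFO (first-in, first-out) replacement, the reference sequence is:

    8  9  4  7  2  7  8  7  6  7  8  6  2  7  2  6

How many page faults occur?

7

8: fault, frames (8)
9: fault, frames (8 9)
4: fault, frames (8 9 4)
7: fault, frames (8 9 4 7)
2: fault, frames (8 9 4 7 2)
7: hit
8: hit
7: hit
6: fault, evict 8, frames (9 4 7 2 6)
7: hit
8: fault, evict 9, frames (4 7 2 6 8)
6: hit
2: hit
7: hit
2: hit
6: hit
Page faults: 7.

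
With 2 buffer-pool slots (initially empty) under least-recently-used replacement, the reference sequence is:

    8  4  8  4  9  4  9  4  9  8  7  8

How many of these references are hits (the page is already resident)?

8 -> miss, frames [8]
4 -> miss, frames [8, 4]
8 -> hit
4 -> hit
9 -> miss, evict 8, frames [4, 9]
4 -> hit
9 -> hit
4 -> hit
9 -> hit
8 -> miss, evict 4, frames [9, 8]
7 -> miss, evict 9, frames [8, 7]
8 -> hit
Hits: 7.

7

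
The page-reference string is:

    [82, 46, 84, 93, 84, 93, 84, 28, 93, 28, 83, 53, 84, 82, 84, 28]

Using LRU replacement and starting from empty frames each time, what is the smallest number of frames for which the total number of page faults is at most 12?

f=1: 16 faults
f=2: 11 faults
f=3: 10 faults
f=4: 10 faults
f=5: 8 faults
f=6: 8 faults
f=7: 7 faults
Smallest f with faults ≤ 12 is 2.

2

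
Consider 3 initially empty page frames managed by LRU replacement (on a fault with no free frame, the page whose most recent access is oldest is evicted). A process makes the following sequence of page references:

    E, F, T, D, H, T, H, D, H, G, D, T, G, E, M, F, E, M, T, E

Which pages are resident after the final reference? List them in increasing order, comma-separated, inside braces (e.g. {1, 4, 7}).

E -> miss, frames (E)
F -> miss, frames (E F)
T -> miss, frames (E F T)
D -> miss, evict E, frames (F T D)
H -> miss, evict F, frames (T D H)
T -> hit
H -> hit
D -> hit
H -> hit
G -> miss, evict T, frames (D H G)
D -> hit
T -> miss, evict H, frames (G D T)
G -> hit
E -> miss, evict D, frames (T G E)
M -> miss, evict T, frames (G E M)
F -> miss, evict G, frames (E M F)
E -> hit
M -> hit
T -> miss, evict F, frames (E M T)
E -> hit

{E, M, T}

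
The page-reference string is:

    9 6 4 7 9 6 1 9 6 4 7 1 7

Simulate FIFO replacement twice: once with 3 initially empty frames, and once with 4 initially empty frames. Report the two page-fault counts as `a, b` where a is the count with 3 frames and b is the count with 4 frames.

9, 10

3 frames: F F F F F F F . . F F . . → 9 faults.
4 frames: F F F F . . F F F F F F . → 10 faults.
10 > 9: adding a frame increased faults — Belady's anomaly.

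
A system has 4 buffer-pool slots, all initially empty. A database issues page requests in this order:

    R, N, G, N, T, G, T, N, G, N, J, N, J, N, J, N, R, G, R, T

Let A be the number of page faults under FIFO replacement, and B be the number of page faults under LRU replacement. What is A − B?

-1

Under FIFO: F F F . F . . . . . F . . . . . F . . . → 6 faults.
Under LRU: F F F . F . . . . . F . . . . . F . . F → 7 faults.
A − B = 6 − 7 = -1.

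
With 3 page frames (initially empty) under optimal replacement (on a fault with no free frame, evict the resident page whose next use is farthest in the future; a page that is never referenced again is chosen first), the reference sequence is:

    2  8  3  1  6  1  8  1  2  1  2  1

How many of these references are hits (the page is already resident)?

2 → miss, frames (2)
8 → miss, frames (2 8)
3 → miss, frames (2 8 3)
1 → miss, evict 3, frames (2 8 1)
6 → miss, evict 2, frames (8 1 6)
1 → hit
8 → hit
1 → hit
2 → miss, evict 6, frames (8 1 2)
1 → hit
2 → hit
1 → hit
Hits: 6.

6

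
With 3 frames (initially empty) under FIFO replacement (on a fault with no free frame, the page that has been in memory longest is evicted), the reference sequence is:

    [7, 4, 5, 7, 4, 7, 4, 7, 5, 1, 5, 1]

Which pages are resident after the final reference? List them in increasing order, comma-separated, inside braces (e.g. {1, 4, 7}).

{1, 4, 5}

7: miss, frames (7)
4: miss, frames (7 4)
5: miss, frames (7 4 5)
7: hit
4: hit
7: hit
4: hit
7: hit
5: hit
1: miss, evict 7, frames (4 5 1)
5: hit
1: hit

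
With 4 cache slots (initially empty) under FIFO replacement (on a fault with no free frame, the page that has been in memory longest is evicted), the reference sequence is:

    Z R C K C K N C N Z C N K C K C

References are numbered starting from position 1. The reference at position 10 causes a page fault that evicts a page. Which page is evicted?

pos 1: Z → miss, frames (Z)
pos 2: R → miss, frames (Z R)
pos 3: C → miss, frames (Z R C)
pos 4: K → miss, frames (Z R C K)
pos 5: C → hit
pos 6: K → hit
pos 7: N → miss, evict Z, frames (R C K N)
pos 8: C → hit
pos 9: N → hit
pos 10: Z → miss, evict R, frames (C K N Z)
At position 10, page R is evicted.

R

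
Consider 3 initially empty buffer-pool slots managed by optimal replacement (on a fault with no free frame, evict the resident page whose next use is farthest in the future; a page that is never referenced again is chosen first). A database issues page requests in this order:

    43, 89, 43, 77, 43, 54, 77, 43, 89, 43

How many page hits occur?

5

43 -> fault, frames (43)
89 -> fault, frames (43 89)
43 -> hit
77 -> fault, frames (43 89 77)
43 -> hit
54 -> fault, evict 89, frames (43 77 54)
77 -> hit
43 -> hit
89 -> fault, evict 54, frames (43 77 89)
43 -> hit
Hits: 5.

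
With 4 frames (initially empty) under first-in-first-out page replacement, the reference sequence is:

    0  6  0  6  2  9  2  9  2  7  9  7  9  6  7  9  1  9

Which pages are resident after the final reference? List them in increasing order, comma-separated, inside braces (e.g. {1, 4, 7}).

0: fault, frames {0}
6: fault, frames {0,6}
0: hit
6: hit
2: fault, frames {0,6,2}
9: fault, frames {0,6,2,9}
2: hit
9: hit
2: hit
7: fault, evict 0, frames {6,2,9,7}
9: hit
7: hit
9: hit
6: hit
7: hit
9: hit
1: fault, evict 6, frames {2,9,7,1}
9: hit

{1, 2, 7, 9}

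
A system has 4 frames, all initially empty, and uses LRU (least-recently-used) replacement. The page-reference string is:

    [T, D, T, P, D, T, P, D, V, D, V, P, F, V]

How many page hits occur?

T: miss, frames (T)
D: miss, frames (T D)
T: hit
P: miss, frames (D T P)
D: hit
T: hit
P: hit
D: hit
V: miss, frames (T P D V)
D: hit
V: hit
P: hit
F: miss, evict T, frames (D V P F)
V: hit
Hits: 9.

9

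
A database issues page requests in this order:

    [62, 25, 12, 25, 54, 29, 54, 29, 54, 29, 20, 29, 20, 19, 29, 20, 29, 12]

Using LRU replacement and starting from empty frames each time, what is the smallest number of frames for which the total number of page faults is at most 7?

6

f=1: 18 faults
f=2: 10 faults
f=3: 8 faults
f=4: 8 faults
f=5: 8 faults
f=6: 7 faults
f=7: 7 faults
Smallest f with faults ≤ 7 is 6.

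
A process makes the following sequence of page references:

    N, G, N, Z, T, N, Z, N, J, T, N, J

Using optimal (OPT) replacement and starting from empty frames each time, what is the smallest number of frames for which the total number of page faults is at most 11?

f=1: 12 faults
f=2: 8 faults
f=3: 5 faults
f=4: 5 faults
f=5: 5 faults
Smallest f with faults ≤ 11 is 2.

2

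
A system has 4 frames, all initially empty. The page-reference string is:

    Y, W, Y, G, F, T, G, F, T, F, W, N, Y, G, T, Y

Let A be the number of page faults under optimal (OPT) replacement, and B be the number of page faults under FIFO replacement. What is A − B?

Under OPT: F F . F F F . . . . . F F . . . → 7 faults.
Under FIFO: F F . F F F . . . . . F F F . . → 8 faults.
A − B = 7 − 8 = -1.

-1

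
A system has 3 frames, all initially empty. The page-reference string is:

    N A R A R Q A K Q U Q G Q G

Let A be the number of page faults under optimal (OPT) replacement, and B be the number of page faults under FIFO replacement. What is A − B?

-1

Under OPT: F F F . . F . F . F . F . . → 7 faults.
Under FIFO: F F F . . F . F . F . F F . → 8 faults.
A − B = 7 − 8 = -1.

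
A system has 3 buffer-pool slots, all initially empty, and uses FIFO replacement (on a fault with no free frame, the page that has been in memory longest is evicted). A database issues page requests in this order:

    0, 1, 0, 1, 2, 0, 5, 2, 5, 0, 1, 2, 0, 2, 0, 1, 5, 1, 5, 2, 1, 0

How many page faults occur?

9

0 → miss, frames (0)
1 → miss, frames (0 1)
0 → hit
1 → hit
2 → miss, frames (0 1 2)
0 → hit
5 → miss, evict 0, frames (1 2 5)
2 → hit
5 → hit
0 → miss, evict 1, frames (2 5 0)
1 → miss, evict 2, frames (5 0 1)
2 → miss, evict 5, frames (0 1 2)
0 → hit
2 → hit
0 → hit
1 → hit
5 → miss, evict 0, frames (1 2 5)
1 → hit
5 → hit
2 → hit
1 → hit
0 → miss, evict 1, frames (2 5 0)
Page faults: 9.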